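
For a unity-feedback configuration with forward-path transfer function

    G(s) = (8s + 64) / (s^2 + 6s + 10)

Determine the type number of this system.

The denominator has no factor of s at the origin — no free integrator — so this is a Type 0 system.

Type 0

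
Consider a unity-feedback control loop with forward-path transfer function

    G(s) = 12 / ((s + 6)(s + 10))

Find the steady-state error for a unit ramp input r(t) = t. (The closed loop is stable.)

G(s) has no poles at the origin.
This is a Type 0 system; Kv = lim_{s→0} s·G(s) = 0, so the steady-state error for a ramp input is infinite.

e_ss = ∞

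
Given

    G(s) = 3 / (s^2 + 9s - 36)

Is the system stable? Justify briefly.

unstable

The denominator s^2 + 9s - 36 factors as (s - 3)(s + 12), giving poles at s = 3, -12.
Since the pole(s) at s = 3 lie in the right half-plane, the system is unstable.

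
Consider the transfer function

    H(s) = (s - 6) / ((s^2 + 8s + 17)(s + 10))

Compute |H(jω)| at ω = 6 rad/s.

Substitute s = j6: numerator = -6 + j6, denominator = -478 + j366.
|H(j6)| = |-6 + j6| / |-478 + j366| = 8.4853 / 602.03 ≈ 0.01409.

|H(j6)| ≈ 0.01409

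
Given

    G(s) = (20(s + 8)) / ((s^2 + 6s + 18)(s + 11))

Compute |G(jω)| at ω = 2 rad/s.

|G(j2)| = 0.8000

Substitute s = j2: numerator = 160 + j40, denominator = 130 + j160.
|G(j2)| = |160 + j40| / |130 + j160| = 164.92 / 206.16 = 0.8000.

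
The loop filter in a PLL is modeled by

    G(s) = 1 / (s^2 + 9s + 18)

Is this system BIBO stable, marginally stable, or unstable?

stable

The denominator s^2 + 9s + 18 factors as (s + 3)(s + 6), giving poles at s = -3, -6.
Since all poles lie strictly in the left half-plane, the system is stable.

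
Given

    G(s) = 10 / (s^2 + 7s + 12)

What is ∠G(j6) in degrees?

At s = j6: numerator = 10, denominator = -24 + j42.
∠G = ∠num − ∠den = 0° − (119.74°) = -119.7°.

∠G(j6) ≈ -119.7°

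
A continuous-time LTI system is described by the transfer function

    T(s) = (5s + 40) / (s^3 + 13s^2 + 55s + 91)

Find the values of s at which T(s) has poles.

s = -7, -3 + 2j, -3 - 2j

The poles are the roots of the denominator s^3 + 13s^2 + 55s + 91 = 0.
Trying s = -7: the polynomial evaluates to 0, so (s + 7) is a factor.
Dividing out leaves s^2 + 6s + 13 = 0.
The quadratic formula then gives s = -3 ± 2j.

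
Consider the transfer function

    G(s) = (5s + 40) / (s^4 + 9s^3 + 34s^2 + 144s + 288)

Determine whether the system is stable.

marginally stable

The denominator s^4 + 9s^3 + 34s^2 + 144s + 288 factors as (s^2 + 16)(s + 6)(s + 3), giving poles at s = ±4j, -6, -3.
Since the simple pole(s) at s = 4j, -4j lie on the jω-axis with none in the right half-plane, the system is marginally stable.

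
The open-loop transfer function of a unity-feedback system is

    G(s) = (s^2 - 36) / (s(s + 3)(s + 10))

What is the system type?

The denominator has 1 factor of s at the origin (free integrator), so this is a Type 1 system.

Type 1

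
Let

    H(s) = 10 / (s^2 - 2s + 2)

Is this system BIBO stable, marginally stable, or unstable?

The denominator s^2 - 2s + 2 factors as (s^2 - 2s + 2), giving poles at s = 1 ± j.
Since the pole(s) at s = 1 + j, 1 - j lie in the right half-plane, the system is unstable.

unstable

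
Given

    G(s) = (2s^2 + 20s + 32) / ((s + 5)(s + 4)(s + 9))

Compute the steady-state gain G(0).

Set s = 0: G(0) = (32) / (180) = 8/45.

G(0) = 8/45 ≈ 0.1778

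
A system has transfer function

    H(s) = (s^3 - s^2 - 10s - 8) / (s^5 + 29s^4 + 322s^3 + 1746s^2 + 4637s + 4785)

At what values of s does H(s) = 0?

Set the numerator to zero: s^3 - s^2 - 10s - 8 = 0.
Factoring: (s - 4)(s + 2)(s + 1) = 0.

s = 4, -2, -1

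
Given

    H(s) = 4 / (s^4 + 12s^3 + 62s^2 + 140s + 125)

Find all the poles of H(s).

s = -2 ± j, -4 ± 3j

The poles are the roots of the denominator s^4 + 12s^3 + 62s^2 + 140s + 125 = 0.
No real roots exist; factor into two real quadratics: (s^2 + 4s + 5)(s^2 + 8s + 25) = 0.
Each quadratic gives a conjugate pair via the quadratic formula.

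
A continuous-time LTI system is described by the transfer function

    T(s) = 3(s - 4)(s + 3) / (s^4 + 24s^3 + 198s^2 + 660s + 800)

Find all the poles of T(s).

s = -3 + j, -3 - j, -8, -10

The poles are the roots of the denominator s^4 + 24s^3 + 198s^2 + 660s + 800 = 0.
Trying s = -8: the polynomial evaluates to 0, so (s + 8) is a factor.
Dividing out leaves s^3 + 16s^2 + 70s + 100 = 0.
This factors further as (s^2 + 6s + 10)(s + 10) = 0.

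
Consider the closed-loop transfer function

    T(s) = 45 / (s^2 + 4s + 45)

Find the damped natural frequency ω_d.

ω_d ≈ 6.403 rad/s

Comparing s^2 + 4s + 45 to s^2 + 2ζωₙs + ωₙ²: ωₙ = √45 ≈ 6.708 rad/s and ζ = 4/(2·√45) ≈ 0.2981.
ζωₙ = 4/2 = 2, so ω_d = ωₙ√(1−ζ²) = √(ωₙ² − (ζωₙ)²) = √(45 − 2²) = √41 ≈ 6.403 rad/s.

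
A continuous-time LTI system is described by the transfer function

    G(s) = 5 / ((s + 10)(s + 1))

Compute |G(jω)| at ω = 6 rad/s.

|G(j6)| ≈ 0.07049

Substitute s = j6: numerator = 5, denominator = -26 + j66.
|G(j6)| = |5| / |-26 + j66| = 5 / 70.937 ≈ 0.07049.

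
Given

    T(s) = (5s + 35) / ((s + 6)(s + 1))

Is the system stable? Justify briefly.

The poles can be read from the denominator factors: s = -6, -1.
Since all poles lie strictly in the left half-plane, the system is stable.

stable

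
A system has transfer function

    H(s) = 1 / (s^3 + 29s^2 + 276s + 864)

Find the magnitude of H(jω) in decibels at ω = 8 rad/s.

|H(j8)|_dB ≈ -65.9 dB

Substitute s = j8: numerator = 1, denominator = -992 + j1696.
|H(j8)| = |1| / |-992 + j1696| = 1 / 1964.8 ≈ 0.0005090.
In decibels: 20·log₁₀(0.0005090) ≈ -65.9 dB.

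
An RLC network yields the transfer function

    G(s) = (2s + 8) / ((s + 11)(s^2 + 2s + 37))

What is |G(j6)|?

|G(j6)| ≈ 0.09559

Substitute s = j6: numerator = 8 + j12, denominator = -61 + j138.
|G(j6)| = |8 + j12| / |-61 + j138| = 14.422 / 150.88 ≈ 0.09559.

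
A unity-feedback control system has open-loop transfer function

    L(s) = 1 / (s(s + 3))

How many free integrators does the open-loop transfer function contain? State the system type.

Type 1

The denominator has 1 factor of s at the origin (free integrator), so this is a Type 1 system.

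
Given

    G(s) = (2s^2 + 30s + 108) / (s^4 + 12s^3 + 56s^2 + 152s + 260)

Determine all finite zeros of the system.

s = -6, -9

Set the numerator to zero: 2s^2 + 30s + 108 = 0, i.e. 2·(s^2 + 15s + 54) = 0.
Factoring: (s + 6)(s + 9) = 0.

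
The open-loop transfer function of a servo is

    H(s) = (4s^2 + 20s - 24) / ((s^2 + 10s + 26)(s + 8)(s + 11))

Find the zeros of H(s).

s = 1, -6

Set the numerator to zero: 4s^2 + 20s - 24 = 0, i.e. 4·(s^2 + 5s - 6) = 0.
Factoring: (s - 1)(s + 6) = 0.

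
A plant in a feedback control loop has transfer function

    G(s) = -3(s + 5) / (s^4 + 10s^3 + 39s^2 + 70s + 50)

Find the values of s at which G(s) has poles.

s = -3 + j, -3 - j, -2 + j, -2 - j

The poles are the roots of the denominator s^4 + 10s^3 + 39s^2 + 70s + 50 = 0.
No real roots exist; factor into two real quadratics: (s^2 + 6s + 10)(s^2 + 4s + 5) = 0.
Each quadratic gives a conjugate pair via the quadratic formula.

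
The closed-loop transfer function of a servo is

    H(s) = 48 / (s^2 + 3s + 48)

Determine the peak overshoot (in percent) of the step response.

%OS ≈ 49.8%

Comparing s^2 + 3s + 48 to s^2 + 2ζωₙs + ωₙ²: ωₙ = √48 ≈ 6.928 rad/s and ζ = 3/(2·√48) ≈ 0.2165.
%OS = 100·exp(−πζ/√(1−ζ²)) = 100·exp(−π·0.2165/√(1−0.2165²)) ≈ 49.8%.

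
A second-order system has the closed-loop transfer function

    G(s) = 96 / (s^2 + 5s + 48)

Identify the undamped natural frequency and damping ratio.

Compare the denominator to the standard form s^2 + 2ζωₙs + ωₙ².
ωₙ² = 48, so ωₙ = √48 ≈ 6.928 rad/s.
2ζωₙ = 5, so ζ = 5/(2·√48) ≈ 0.3608.

ωₙ ≈ 6.928 rad/s, ζ ≈ 0.3608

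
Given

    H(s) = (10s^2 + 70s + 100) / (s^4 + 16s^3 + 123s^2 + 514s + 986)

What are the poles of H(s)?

s = -3 ± 5j, -5 ± 2j

The poles are the roots of the denominator s^4 + 16s^3 + 123s^2 + 514s + 986 = 0.
No real roots exist; factor into two real quadratics: (s^2 + 6s + 34)(s^2 + 10s + 29) = 0.
Each quadratic gives a conjugate pair via the quadratic formula.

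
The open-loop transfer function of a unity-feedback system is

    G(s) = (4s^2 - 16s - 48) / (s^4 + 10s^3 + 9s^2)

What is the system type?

Factor s from the denominator: s^4 + 10s^3 + 9s^2 = s^2·(s^2 + 10s + 9).
There are 2 poles at the origin, so the system is Type 2.

Type 2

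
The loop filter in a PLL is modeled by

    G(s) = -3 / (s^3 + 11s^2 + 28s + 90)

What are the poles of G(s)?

s = -1 + 3j, -1 - 3j, -9

The poles are the roots of the denominator s^3 + 11s^2 + 28s + 90 = 0.
Trying s = -9: the polynomial evaluates to 0, so (s + 9) is a factor.
Dividing out leaves s^2 + 2s + 10 = 0.
The quadratic formula then gives s = -1 ± 3j.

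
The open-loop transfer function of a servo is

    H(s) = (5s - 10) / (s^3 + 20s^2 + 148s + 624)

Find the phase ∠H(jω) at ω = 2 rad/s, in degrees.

At s = j2: numerator = -10 + j10, denominator = 544 + j288.
∠H = ∠num − ∠den = 135° − (27.897°) = 107.1°.

∠H(j2) ≈ 107.1°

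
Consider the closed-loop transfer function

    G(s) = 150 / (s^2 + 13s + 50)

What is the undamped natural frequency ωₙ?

Compare the denominator to the standard form s^2 + 2ζωₙs + ωₙ².
ωₙ² = 50, so ωₙ = √50 ≈ 7.071 rad/s.

ωₙ ≈ 7.071 rad/s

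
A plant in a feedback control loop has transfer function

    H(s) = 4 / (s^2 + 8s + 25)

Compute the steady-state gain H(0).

At s = 0 each factor (s + a) contributes a and each (s^2 + bs + c) contributes c.
H(0) = 4·1 / ((25)) = 4/25 = 4/25.

H(0) = 4/25 ≈ 0.1600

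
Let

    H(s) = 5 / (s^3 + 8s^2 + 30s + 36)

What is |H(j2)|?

Substitute s = j2: numerator = 5, denominator = 4 + j52.
|H(j2)| = |5| / |4 + j52| = 5 / 52.154 ≈ 0.09587.

|H(j2)| ≈ 0.09587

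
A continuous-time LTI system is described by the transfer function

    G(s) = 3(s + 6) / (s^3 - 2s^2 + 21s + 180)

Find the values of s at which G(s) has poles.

s = 3 ± 6j, -4

The poles are the roots of the denominator s^3 - 2s^2 + 21s + 180 = 0.
Trying s = -4: the polynomial evaluates to 0, so (s + 4) is a factor.
Dividing out leaves s^2 - 6s + 45 = 0.
The quadratic formula then gives s = 3 ± 6j.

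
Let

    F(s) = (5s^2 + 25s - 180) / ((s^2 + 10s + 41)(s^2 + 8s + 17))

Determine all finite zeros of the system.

Set the numerator to zero: 5s^2 + 25s - 180 = 0, i.e. 5·(s^2 + 5s - 36) = 0.
Factoring: (s + 9)(s - 4) = 0.

s = -9, 4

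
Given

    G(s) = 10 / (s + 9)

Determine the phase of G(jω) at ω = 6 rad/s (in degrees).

At s = j6: numerator = 10, denominator = 9 + j6.
∠G = ∠num − ∠den = 0° − (33.690°) = -33.69°.

∠G(j6) ≈ -33.69°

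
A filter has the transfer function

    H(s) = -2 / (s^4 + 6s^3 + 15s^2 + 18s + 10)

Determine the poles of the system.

The poles are the roots of the denominator s^4 + 6s^3 + 15s^2 + 18s + 10 = 0.
No real roots exist; factor into two real quadratics: (s^2 + 2s + 2)(s^2 + 4s + 5) = 0.
Each quadratic gives a conjugate pair via the quadratic formula.

s = -1 + j, -1 - j, -2 + j, -2 - j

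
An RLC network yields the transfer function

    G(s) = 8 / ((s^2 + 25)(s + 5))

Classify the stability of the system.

marginally stable

The poles can be read from the denominator factors: s = 5j, -5j, -5.
Since the simple pole(s) at s = 5j, -5j lie on the jω-axis with none in the right half-plane, the system is marginally stable.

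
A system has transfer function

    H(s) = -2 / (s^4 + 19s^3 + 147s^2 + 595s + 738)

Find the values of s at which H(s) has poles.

s = -4 + 5j, -4 - 5j, -2, -9

The poles are the roots of the denominator s^4 + 19s^3 + 147s^2 + 595s + 738 = 0.
Trying s = -2: the polynomial evaluates to 0, so (s + 2) is a factor.
Dividing out leaves s^3 + 17s^2 + 113s + 369 = 0.
This factors further as (s^2 + 8s + 41)(s + 9) = 0.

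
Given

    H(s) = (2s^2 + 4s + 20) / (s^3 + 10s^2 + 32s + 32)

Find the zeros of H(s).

s = -1 ± 3j

Set the numerator to zero: 2s^2 + 4s + 20 = 0, i.e. 2·(s^2 + 2s + 10) = 0.
Factoring: (s^2 + 2s + 10) = 0.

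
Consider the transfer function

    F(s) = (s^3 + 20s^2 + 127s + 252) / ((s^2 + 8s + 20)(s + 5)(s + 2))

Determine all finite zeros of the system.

s = -7, -4, -9

Set the numerator to zero: s^3 + 20s^2 + 127s + 252 = 0.
Factoring: (s + 7)(s + 4)(s + 9) = 0.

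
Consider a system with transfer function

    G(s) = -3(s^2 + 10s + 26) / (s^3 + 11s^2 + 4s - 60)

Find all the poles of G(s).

The poles are the roots of the denominator s^3 + 11s^2 + 4s - 60 = 0.
Trying s = -3: the polynomial evaluates to 0, so (s + 3) is a factor.
Dividing out leaves s^2 + 8s - 20 = 0.
Factoring the quadratic: (s + 10)(s - 2) = 0.

s = -3, -10, 2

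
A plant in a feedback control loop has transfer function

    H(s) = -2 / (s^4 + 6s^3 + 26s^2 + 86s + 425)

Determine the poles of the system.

The poles are the roots of the denominator s^4 + 6s^3 + 26s^2 + 86s + 425 = 0.
No real roots exist; factor into two real quadratics: (s^2 - 2s + 17)(s^2 + 8s + 25) = 0.
Each quadratic gives a conjugate pair via the quadratic formula.

s = 1 + 4j, 1 - 4j, -4 + 3j, -4 - 3j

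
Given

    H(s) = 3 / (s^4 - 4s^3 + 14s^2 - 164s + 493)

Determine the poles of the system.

The poles are the roots of the denominator s^4 - 4s^3 + 14s^2 - 164s + 493 = 0.
No real roots exist; factor into two real quadratics: (s^2 - 8s + 17)(s^2 + 4s + 29) = 0.
Each quadratic gives a conjugate pair via the quadratic formula.

s = 4 + j, 4 - j, -2 + 5j, -2 - 5j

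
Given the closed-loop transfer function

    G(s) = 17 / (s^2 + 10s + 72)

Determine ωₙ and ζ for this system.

Compare the denominator to the standard form s^2 + 2ζωₙs + ωₙ².
ωₙ² = 72, so ωₙ = √72 ≈ 8.485 rad/s.
2ζωₙ = 10, so ζ = 10/(2·√72) ≈ 0.5893.
With ζ = 0.5893 the response is underdamped.

ωₙ ≈ 8.485 rad/s, ζ ≈ 0.5893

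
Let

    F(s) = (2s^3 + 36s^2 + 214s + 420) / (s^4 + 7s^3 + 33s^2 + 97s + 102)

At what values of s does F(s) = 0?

s = -5, -7, -6

Set the numerator to zero: 2s^3 + 36s^2 + 214s + 420 = 0, i.e. 2·(s^3 + 18s^2 + 107s + 210) = 0.
Factoring: (s + 5)(s + 7)(s + 6) = 0.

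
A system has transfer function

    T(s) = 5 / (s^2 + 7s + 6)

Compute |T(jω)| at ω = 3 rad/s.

|T(j3)| ≈ 0.2357

Substitute s = j3: numerator = 5, denominator = -3 + j21.
|T(j3)| = |5| / |-3 + j21| = 5 / 21.213 ≈ 0.2357.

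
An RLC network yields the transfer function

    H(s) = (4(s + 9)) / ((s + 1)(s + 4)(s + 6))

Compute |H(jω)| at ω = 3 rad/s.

|H(j3)| ≈ 0.3578

Substitute s = j3: numerator = 36 + j12, denominator = -75 + j75.
|H(j3)| = |36 + j12| / |-75 + j75| = 37.947 / 106.07 ≈ 0.3578.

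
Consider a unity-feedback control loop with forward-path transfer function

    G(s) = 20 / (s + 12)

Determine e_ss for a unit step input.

G(s) has no poles at the origin.
This is a Type 0 system. Kp = lim_{s→0} G(s) = 20/12 = 5/3.
e_ss = 1/(1 + Kp) = 1/(1 + 5/3) = 3/8 ≈ 0.3750.

e_ss = 0.3750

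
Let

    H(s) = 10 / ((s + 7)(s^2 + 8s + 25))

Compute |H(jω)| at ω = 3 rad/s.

Substitute s = j3: numerator = 10, denominator = 40 + j216.
|H(j3)| = |10| / |40 + j216| = 10 / 219.67 ≈ 0.04552.

|H(j3)| ≈ 0.04552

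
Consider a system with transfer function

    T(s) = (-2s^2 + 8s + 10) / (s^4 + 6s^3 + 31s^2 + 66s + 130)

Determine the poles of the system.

s = -2 ± 3j, -1 ± 3j

The poles are the roots of the denominator s^4 + 6s^3 + 31s^2 + 66s + 130 = 0.
No real roots exist; factor into two real quadratics: (s^2 + 4s + 13)(s^2 + 2s + 10) = 0.
Each quadratic gives a conjugate pair via the quadratic formula.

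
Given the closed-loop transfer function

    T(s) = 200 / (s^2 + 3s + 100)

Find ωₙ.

Compare the denominator to the standard form s^2 + 2ζωₙs + ωₙ².
ωₙ² = 100, so ωₙ = 10 rad/s.

ωₙ = 10 rad/s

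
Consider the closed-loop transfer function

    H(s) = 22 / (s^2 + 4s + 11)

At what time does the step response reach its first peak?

Comparing s^2 + 4s + 11 to s^2 + 2ζωₙs + ωₙ²: ωₙ = √11 ≈ 3.317 rad/s and ζ = 4/(2·√11) ≈ 0.6030.
ζωₙ = 4/2 = 2, so ω_d = ωₙ√(1−ζ²) = √(ωₙ² − (ζωₙ)²) = √(11 − 2²) = √7 ≈ 2.646 rad/s.
t_p = π/ω_d = π/2.646 ≈ 1.187 s.

t_p ≈ 1.187 s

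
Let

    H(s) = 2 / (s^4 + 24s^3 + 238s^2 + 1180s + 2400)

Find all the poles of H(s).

The poles are the roots of the denominator s^4 + 24s^3 + 238s^2 + 1180s + 2400 = 0.
Trying s = -6: the polynomial evaluates to 0, so (s + 6) is a factor.
Dividing out leaves s^3 + 18s^2 + 130s + 400 = 0.
This factors further as (s^2 + 10s + 50)(s + 8) = 0.

s = -5 ± 5j, -6, -8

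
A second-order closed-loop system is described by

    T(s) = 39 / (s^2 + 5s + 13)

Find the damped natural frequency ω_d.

Comparing s^2 + 5s + 13 to s^2 + 2ζωₙs + ωₙ²: ωₙ = √13 ≈ 3.606 rad/s and ζ = 5/(2·√13) ≈ 0.6934.
ζωₙ = 5/2 = 2.5, so ω_d = ωₙ√(1−ζ²) = √(ωₙ² − (ζωₙ)²) = √(13 − 2.5²) = √6.75 ≈ 2.598 rad/s.

ω_d ≈ 2.598 rad/s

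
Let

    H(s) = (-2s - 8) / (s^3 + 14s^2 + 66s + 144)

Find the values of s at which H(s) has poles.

s = -3 + 3j, -3 - 3j, -8

The poles are the roots of the denominator s^3 + 14s^2 + 66s + 144 = 0.
Trying s = -8: the polynomial evaluates to 0, so (s + 8) is a factor.
Dividing out leaves s^2 + 6s + 18 = 0.
The quadratic formula then gives s = -3 ± 3j.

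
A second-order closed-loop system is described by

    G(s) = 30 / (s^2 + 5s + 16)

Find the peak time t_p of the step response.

Comparing s^2 + 5s + 16 to s^2 + 2ζωₙs + ωₙ²: ωₙ = 4 rad/s and ζ = 5/(2·4) = 0.625.
ζωₙ = 5/2 = 2.5, so ω_d = ωₙ√(1−ζ²) = √(ωₙ² − (ζωₙ)²) = √(16 − 2.5²) = √9.75 ≈ 3.122 rad/s.
t_p = π/ω_d = π/3.122 ≈ 1.006 s.

t_p ≈ 1.006 s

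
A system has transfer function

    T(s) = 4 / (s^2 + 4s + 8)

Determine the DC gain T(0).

Set s = 0: T(0) = (4) / (8) = 1/2.

T(0) = 1/2 ≈ 0.5000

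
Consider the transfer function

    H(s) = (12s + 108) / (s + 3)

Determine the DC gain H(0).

Set s = 0: H(0) = (108) / (3) = 36.

H(0) = 36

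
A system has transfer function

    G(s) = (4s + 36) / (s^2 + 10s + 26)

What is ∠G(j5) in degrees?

At s = j5: numerator = 36 + j20, denominator = 1 + j50.
∠G = ∠num − ∠den = 29.055° − (88.854°) = -59.80°.

∠G(j5) ≈ -59.80°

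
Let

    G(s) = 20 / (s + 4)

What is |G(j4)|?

Substitute s = j4: numerator = 20, denominator = 4 + j4.
|G(j4)| = |20| / |4 + j4| = 20 / 5.6569 ≈ 3.536.

|G(j4)| ≈ 3.536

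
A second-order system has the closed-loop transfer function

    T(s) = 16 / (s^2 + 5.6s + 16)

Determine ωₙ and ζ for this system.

ωₙ = 4 rad/s, ζ = 0.7

Compare the denominator to the standard form s^2 + 2ζωₙs + ωₙ².
ωₙ² = 16, so ωₙ = 4 rad/s.
2ζωₙ = 5.6, so ζ = 5.6/(2·4) = 0.7.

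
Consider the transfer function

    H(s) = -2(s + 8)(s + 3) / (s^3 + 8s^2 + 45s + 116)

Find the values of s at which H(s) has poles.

s = -2 + 5j, -2 - 5j, -4

The poles are the roots of the denominator s^3 + 8s^2 + 45s + 116 = 0.
Trying s = -4: the polynomial evaluates to 0, so (s + 4) is a factor.
Dividing out leaves s^2 + 4s + 29 = 0.
The quadratic formula then gives s = -2 ± 5j.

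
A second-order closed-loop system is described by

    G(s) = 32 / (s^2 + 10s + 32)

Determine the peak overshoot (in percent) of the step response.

%OS ≈ 0.264%

Comparing s^2 + 10s + 32 to s^2 + 2ζωₙs + ωₙ²: ωₙ = √32 ≈ 5.657 rad/s and ζ = 10/(2·√32) ≈ 0.8839.
%OS = 100·exp(−πζ/√(1−ζ²)) = 100·exp(−π·0.8839/√(1−0.8839²)) ≈ 0.264%.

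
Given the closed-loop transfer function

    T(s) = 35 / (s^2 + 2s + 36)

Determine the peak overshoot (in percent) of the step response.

Comparing s^2 + 2s + 36 to s^2 + 2ζωₙs + ωₙ²: ωₙ = 6 rad/s and ζ = 2/(2·6) ≈ 0.1667.
%OS = 100·exp(−πζ/√(1−ζ²)) = 100·exp(−π·0.1667/√(1−0.1667²)) ≈ 58.8%.

%OS ≈ 58.8%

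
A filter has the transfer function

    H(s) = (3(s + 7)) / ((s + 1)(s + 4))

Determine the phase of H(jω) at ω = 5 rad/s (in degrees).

At s = j5: numerator = 21 + j15, denominator = -21 + j25.
∠H = ∠num − ∠den = 35.538° − (130.03°) = -94.49°.

∠H(j5) ≈ -94.49°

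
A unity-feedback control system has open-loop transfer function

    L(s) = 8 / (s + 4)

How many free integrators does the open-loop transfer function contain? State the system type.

Type 0

The denominator has no factor of s at the origin — no free integrator — so this is a Type 0 system.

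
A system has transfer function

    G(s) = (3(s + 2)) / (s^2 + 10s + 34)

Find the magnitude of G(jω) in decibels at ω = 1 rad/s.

Substitute s = j1: numerator = 6 + j3, denominator = 33 + j10.
|G(j1)| = |6 + j3| / |33 + j10| = 6.7082 / 34.482 ≈ 0.1945.
In decibels: 20·log₁₀(0.1945) ≈ -14.2 dB.

|G(j1)|_dB ≈ -14.2 dB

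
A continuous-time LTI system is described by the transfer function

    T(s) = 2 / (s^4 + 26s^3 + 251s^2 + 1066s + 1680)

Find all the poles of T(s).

s = -5, -6, -7, -8

The poles are the roots of the denominator s^4 + 26s^3 + 251s^2 + 1066s + 1680 = 0.
Trying s = -5: the polynomial evaluates to 0, so (s + 5) is a factor.
Dividing out leaves s^3 + 21s^2 + 146s + 336 = 0.
This factors further as (s + 6)(s + 7)(s + 8) = 0.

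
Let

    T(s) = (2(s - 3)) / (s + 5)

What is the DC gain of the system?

At s = 0 each factor (s + a) contributes a and each (s^2 + bs + c) contributes c.
T(0) = 2·(-3) / ((5)) = -6/5 = -6/5.

T(0) = -6/5 ≈ -1.200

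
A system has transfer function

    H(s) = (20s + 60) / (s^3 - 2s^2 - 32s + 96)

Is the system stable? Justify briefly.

The denominator s^3 - 2s^2 - 32s + 96 factors as (s - 4)^2(s + 6), giving poles at s = 4, -6, 4.
Since the pole(s) at s = 4, 4 lie in the right half-plane, the system is unstable.

unstable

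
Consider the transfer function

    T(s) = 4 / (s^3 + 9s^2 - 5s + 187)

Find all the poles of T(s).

The poles are the roots of the denominator s^3 + 9s^2 - 5s + 187 = 0.
Trying s = -11: the polynomial evaluates to 0, so (s + 11) is a factor.
Dividing out leaves s^2 - 2s + 17 = 0.
The quadratic formula then gives s = 1 ± 4j.

s = 1 ± 4j, -11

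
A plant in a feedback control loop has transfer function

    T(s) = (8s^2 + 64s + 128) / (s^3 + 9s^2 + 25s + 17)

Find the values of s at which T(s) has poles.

s = -4 ± j, -1

The poles are the roots of the denominator s^3 + 9s^2 + 25s + 17 = 0.
Trying s = -1: the polynomial evaluates to 0, so (s + 1) is a factor.
Dividing out leaves s^2 + 8s + 17 = 0.
The quadratic formula then gives s = -4 ± 1j.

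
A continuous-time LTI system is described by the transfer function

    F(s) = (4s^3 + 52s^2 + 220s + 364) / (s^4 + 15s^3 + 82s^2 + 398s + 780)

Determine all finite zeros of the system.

s = -3 + 2j, -3 - 2j, -7

Set the numerator to zero: 4s^3 + 52s^2 + 220s + 364 = 0, i.e. 4·(s^3 + 13s^2 + 55s + 91) = 0.
Factoring: (s^2 + 6s + 13)(s + 7) = 0.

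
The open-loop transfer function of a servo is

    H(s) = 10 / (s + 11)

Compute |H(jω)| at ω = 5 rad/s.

Substitute s = j5: numerator = 10, denominator = 11 + j5.
|H(j5)| = |10| / |11 + j5| = 10 / 12.083 ≈ 0.8276.

|H(j5)| ≈ 0.8276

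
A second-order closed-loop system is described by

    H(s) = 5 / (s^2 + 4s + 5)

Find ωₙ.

Compare the denominator to the standard form s^2 + 2ζωₙs + ωₙ².
ωₙ² = 5, so ωₙ = √5 ≈ 2.236 rad/s.

ωₙ ≈ 2.236 rad/s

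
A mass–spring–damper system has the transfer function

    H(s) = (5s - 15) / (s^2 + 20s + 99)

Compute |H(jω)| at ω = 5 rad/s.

|H(j5)| ≈ 0.2344

Substitute s = j5: numerator = -15 + j25, denominator = 74 + j100.
|H(j5)| = |-15 + j25| / |74 + j100| = 29.155 / 124.40 ≈ 0.2344.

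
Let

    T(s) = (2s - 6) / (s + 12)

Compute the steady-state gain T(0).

Set s = 0: T(0) = (-6) / (12) = -1/2.

T(0) = -1/2 ≈ -0.5000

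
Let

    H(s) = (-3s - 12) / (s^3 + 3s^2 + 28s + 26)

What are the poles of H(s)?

The poles are the roots of the denominator s^3 + 3s^2 + 28s + 26 = 0.
Trying s = -1: the polynomial evaluates to 0, so (s + 1) is a factor.
Dividing out leaves s^2 + 2s + 26 = 0.
The quadratic formula then gives s = -1 ± 5j.

s = -1 + 5j, -1 - 5j, -1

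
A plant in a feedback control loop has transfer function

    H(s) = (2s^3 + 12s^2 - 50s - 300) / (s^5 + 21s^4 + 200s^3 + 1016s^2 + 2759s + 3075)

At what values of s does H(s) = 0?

Set the numerator to zero: 2s^3 + 12s^2 - 50s - 300 = 0, i.e. 2·(s^3 + 6s^2 - 25s - 150) = 0.
Factoring: (s + 6)(s - 5)(s + 5) = 0.

s = -6, 5, -5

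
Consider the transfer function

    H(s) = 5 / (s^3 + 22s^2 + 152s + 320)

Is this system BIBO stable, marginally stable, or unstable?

stable

The denominator s^3 + 22s^2 + 152s + 320 factors as (s + 8)(s + 10)(s + 4), giving poles at s = -8, -10, -4.
Since all poles lie strictly in the left half-plane, the system is stable.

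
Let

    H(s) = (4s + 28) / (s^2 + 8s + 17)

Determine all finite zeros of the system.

Set the numerator to zero: 4s + 28 = 0, i.e. 4·(s + 7) = 0.
So s = -7.

s = -7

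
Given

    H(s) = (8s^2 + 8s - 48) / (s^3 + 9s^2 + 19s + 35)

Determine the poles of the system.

s = -1 ± 2j, -7

The poles are the roots of the denominator s^3 + 9s^2 + 19s + 35 = 0.
Trying s = -7: the polynomial evaluates to 0, so (s + 7) is a factor.
Dividing out leaves s^2 + 2s + 5 = 0.
The quadratic formula then gives s = -1 ± 2j.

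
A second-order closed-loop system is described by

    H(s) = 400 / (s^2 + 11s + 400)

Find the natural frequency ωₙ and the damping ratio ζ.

ωₙ = 20 rad/s, ζ = 0.275

Compare the denominator to the standard form s^2 + 2ζωₙs + ωₙ².
ωₙ² = 400, so ωₙ = 20 rad/s.
2ζωₙ = 11, so ζ = 11/(2·20) = 0.275.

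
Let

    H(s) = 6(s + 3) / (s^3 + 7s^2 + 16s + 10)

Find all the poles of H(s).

s = -3 + j, -3 - j, -1

The poles are the roots of the denominator s^3 + 7s^2 + 16s + 10 = 0.
Trying s = -1: the polynomial evaluates to 0, so (s + 1) is a factor.
Dividing out leaves s^2 + 6s + 10 = 0.
The quadratic formula then gives s = -3 ± 1j.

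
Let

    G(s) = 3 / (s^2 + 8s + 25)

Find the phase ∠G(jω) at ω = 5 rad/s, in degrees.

At s = j5: numerator = 3, denominator = j40.
∠G = ∠num − ∠den = 0° − (90°) = -90°.

∠G(j5) ≈ -90°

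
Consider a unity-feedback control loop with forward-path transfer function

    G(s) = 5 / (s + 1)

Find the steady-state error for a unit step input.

G(s) has no poles at the origin.
This is a Type 0 system. Kp = lim_{s→0} G(s) = 5/1.
e_ss = 1/(1 + Kp) = 1/(1 + 5) = 1/6 ≈ 0.1667.

e_ss = 0.1667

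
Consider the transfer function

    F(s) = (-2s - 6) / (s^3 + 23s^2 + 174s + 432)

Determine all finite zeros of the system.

Set the numerator to zero: -2s - 6 = 0, i.e. -2·(s + 3) = 0.
So s = -3.

s = -3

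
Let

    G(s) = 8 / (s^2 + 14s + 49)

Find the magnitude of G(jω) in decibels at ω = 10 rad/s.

Substitute s = j10: numerator = 8, denominator = -51 + j140.
|G(j10)| = |8| / |-51 + j140| = 8 / 149 ≈ 0.05369.
In decibels: 20·log₁₀(0.05369) ≈ -25.4 dB.

|G(j10)|_dB ≈ -25.4 dB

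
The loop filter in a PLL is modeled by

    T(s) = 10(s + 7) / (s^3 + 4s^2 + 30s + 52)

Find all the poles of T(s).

s = -1 ± 5j, -2

The poles are the roots of the denominator s^3 + 4s^2 + 30s + 52 = 0.
Trying s = -2: the polynomial evaluates to 0, so (s + 2) is a factor.
Dividing out leaves s^2 + 2s + 26 = 0.
The quadratic formula then gives s = -1 ± 5j.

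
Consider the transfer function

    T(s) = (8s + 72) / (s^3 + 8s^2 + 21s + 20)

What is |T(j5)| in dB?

Substitute s = j5: numerator = 72 + j40, denominator = -180 - j20.
|T(j5)| = |72 + j40| / |-180 - j20| = 82.365 / 181.11 ≈ 0.4548.
In decibels: 20·log₁₀(0.4548) ≈ -6.84 dB.

|T(j5)|_dB ≈ -6.84 dB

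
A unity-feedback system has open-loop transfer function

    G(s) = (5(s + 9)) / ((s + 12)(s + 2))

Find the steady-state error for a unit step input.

e_ss = 0.3478

G(s) has no poles at the origin.
This is a Type 0 system. Kp = lim_{s→0} G(s) = 45/24 = 15/8.
e_ss = 1/(1 + Kp) = 1/(1 + 15/8) = 8/23 ≈ 0.3478.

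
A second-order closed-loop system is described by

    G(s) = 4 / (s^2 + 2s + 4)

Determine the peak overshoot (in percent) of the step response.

Comparing s^2 + 2s + 4 to s^2 + 2ζωₙs + ωₙ²: ωₙ = 2 rad/s and ζ = 2/(2·2) = 0.5.
%OS = 100·exp(−πζ/√(1−ζ²)) = 100·exp(−π·0.5/√(1−0.5²)) ≈ 16.3%.

%OS ≈ 16.3%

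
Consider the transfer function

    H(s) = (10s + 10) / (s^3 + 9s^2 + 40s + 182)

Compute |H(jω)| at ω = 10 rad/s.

|H(j10)| ≈ 0.1074

Substitute s = j10: numerator = 10 + j100, denominator = -718 - j600.
|H(j10)| = |10 + j100| / |-718 - j600| = 100.50 / 935.69 ≈ 0.1074.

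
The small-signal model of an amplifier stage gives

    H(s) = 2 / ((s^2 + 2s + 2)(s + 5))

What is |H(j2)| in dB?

Substitute s = j2: numerator = 2, denominator = -18 + j16.
|H(j2)| = |2| / |-18 + j16| = 2 / 24.083 ≈ 0.08305.
In decibels: 20·log₁₀(0.08305) ≈ -21.6 dB.

|H(j2)|_dB ≈ -21.6 dB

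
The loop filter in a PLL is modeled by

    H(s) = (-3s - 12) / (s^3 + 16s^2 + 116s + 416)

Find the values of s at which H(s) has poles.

s = -4 + 6j, -4 - 6j, -8

The poles are the roots of the denominator s^3 + 16s^2 + 116s + 416 = 0.
Trying s = -8: the polynomial evaluates to 0, so (s + 8) is a factor.
Dividing out leaves s^2 + 8s + 52 = 0.
The quadratic formula then gives s = -4 ± 6j.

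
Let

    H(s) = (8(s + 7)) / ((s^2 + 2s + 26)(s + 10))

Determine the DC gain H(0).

At s = 0 each factor (s + a) contributes a and each (s^2 + bs + c) contributes c.
H(0) = 8·(7) / ((26) · (10)) = 56/260 = 14/65.

H(0) = 14/65 ≈ 0.2154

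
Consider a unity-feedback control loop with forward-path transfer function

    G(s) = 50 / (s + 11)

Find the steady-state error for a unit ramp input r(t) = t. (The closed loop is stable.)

G(s) has no poles at the origin.
This is a Type 0 system; Kv = lim_{s→0} s·G(s) = 0, so the steady-state error for a ramp input is infinite.

e_ss = ∞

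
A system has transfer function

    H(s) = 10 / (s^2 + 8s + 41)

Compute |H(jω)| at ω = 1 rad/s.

|H(j1)| ≈ 0.2451

Substitute s = j1: numerator = 10, denominator = 40 + j8.
|H(j1)| = |10| / |40 + j8| = 10 / 40.792 ≈ 0.2451.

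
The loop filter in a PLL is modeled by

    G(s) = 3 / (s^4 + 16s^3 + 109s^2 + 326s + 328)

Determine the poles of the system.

s = -5 ± 4j, -2, -4

The poles are the roots of the denominator s^4 + 16s^3 + 109s^2 + 326s + 328 = 0.
Trying s = -2: the polynomial evaluates to 0, so (s + 2) is a factor.
Dividing out leaves s^3 + 14s^2 + 81s + 164 = 0.
This factors further as (s^2 + 10s + 41)(s + 4) = 0.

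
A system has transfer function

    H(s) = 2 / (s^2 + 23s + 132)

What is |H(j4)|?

|H(j4)| ≈ 0.01351

Substitute s = j4: numerator = 2, denominator = 116 + j92.
|H(j4)| = |2| / |116 + j92| = 2 / 148.05 ≈ 0.01351.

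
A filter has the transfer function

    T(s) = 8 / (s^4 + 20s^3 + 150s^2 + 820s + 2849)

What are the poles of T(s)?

s = -1 + 6j, -1 - 6j, -11, -7

The poles are the roots of the denominator s^4 + 20s^3 + 150s^2 + 820s + 2849 = 0.
Trying s = -11: the polynomial evaluates to 0, so (s + 11) is a factor.
Dividing out leaves s^3 + 9s^2 + 51s + 259 = 0.
This factors further as (s^2 + 2s + 37)(s + 7) = 0.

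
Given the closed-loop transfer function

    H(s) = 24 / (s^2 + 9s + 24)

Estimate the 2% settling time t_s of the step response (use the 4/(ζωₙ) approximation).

t_s ≈ 0.8889 s

Comparing s^2 + 9s + 24 to s^2 + 2ζωₙs + ωₙ²: ωₙ = √24 ≈ 4.899 rad/s and ζ = 9/(2·√24) ≈ 0.9186.
ζωₙ = 9/2 = 4.5, so t_s ≈ 4/(ζωₙ) = 4/4.5 ≈ 0.8889 s.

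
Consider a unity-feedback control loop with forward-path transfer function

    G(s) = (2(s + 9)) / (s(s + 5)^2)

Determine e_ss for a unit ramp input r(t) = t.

G(s) has one pole at the origin.
This is a Type 1 system. Kv = lim_{s→0} s·G(s) = 18/25.
e_ss = 1/Kv = 1/(18/25) = 25/18 ≈ 1.389.

e_ss = 1.389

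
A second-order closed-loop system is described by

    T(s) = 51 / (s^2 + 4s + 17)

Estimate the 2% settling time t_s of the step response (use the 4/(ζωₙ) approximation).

t_s ≈ 2 s

Comparing s^2 + 4s + 17 to s^2 + 2ζωₙs + ωₙ²: ωₙ = √17 ≈ 4.123 rad/s and ζ = 4/(2·√17) ≈ 0.4851.
ζωₙ = 4/2 = 2, so t_s ≈ 4/(ζωₙ) = 4/2 = 2 s.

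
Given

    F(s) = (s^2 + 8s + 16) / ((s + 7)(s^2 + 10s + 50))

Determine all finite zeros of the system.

s = -4, -4

Set the numerator to zero: s^2 + 8s + 16 = 0.
Factoring: (s + 4)^2 = 0.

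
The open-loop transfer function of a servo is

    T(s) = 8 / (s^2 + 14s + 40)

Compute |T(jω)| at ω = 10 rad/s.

Substitute s = j10: numerator = 8, denominator = -60 + j140.
|T(j10)| = |8| / |-60 + j140| = 8 / 152.32 ≈ 0.05252.

|T(j10)| ≈ 0.05252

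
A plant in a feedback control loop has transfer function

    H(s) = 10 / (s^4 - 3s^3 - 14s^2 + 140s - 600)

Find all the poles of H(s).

The poles are the roots of the denominator s^4 - 3s^3 - 14s^2 + 140s - 600 = 0.
Trying s = -6: the polynomial evaluates to 0, so (s + 6) is a factor.
Dividing out leaves s^3 - 9s^2 + 40s - 100 = 0.
This factors further as (s^2 - 4s + 20)(s - 5) = 0.

s = 2 + 4j, 2 - 4j, -6, 5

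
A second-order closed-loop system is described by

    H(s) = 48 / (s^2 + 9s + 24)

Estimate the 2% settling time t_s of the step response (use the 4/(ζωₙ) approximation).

Comparing s^2 + 9s + 24 to s^2 + 2ζωₙs + ωₙ²: ωₙ = √24 ≈ 4.899 rad/s and ζ = 9/(2·√24) ≈ 0.9186.
ζωₙ = 9/2 = 4.5, so t_s ≈ 4/(ζωₙ) = 4/4.5 ≈ 0.8889 s.

t_s ≈ 0.8889 s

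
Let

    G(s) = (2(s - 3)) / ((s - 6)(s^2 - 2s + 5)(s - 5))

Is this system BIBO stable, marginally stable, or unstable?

unstable

The poles can be read from the denominator factors: s = 6, 1 ± 2j, 5.
Since the pole(s) at s = 6, 1 + 2j, 1 - 2j, 5 lie in the right half-plane, the system is unstable.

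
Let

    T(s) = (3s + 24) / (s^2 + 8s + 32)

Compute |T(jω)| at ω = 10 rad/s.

Substitute s = j10: numerator = 24 + j30, denominator = -68 + j80.
|T(j10)| = |24 + j30| / |-68 + j80| = 38.419 / 105.00 ≈ 0.3659.

|T(j10)| ≈ 0.3659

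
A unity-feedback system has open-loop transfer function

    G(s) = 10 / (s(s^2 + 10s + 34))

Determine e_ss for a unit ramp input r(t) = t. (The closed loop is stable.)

e_ss = 3.400

G(s) has one pole at the origin.
This is a Type 1 system. Kv = lim_{s→0} s·G(s) = 10/34 = 5/17.
e_ss = 1/Kv = 1/(5/17) = 17/5 ≈ 3.400.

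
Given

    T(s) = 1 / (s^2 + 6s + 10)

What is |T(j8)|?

Substitute s = j8: numerator = 1, denominator = -54 + j48.
|T(j8)| = |1| / |-54 + j48| = 1 / 72.250 ≈ 0.01384.

|T(j8)| ≈ 0.01384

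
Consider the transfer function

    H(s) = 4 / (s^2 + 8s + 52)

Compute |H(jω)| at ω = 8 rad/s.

|H(j8)| ≈ 0.06143

Substitute s = j8: numerator = 4, denominator = -12 + j64.
|H(j8)| = |4| / |-12 + j64| = 4 / 65.115 ≈ 0.06143.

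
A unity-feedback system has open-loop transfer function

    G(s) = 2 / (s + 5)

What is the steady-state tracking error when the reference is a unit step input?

G(s) has no poles at the origin.
This is a Type 0 system. Kp = lim_{s→0} G(s) = 2/5.
e_ss = 1/(1 + Kp) = 1/(1 + 2/5) = 5/7 ≈ 0.7143.

e_ss = 0.7143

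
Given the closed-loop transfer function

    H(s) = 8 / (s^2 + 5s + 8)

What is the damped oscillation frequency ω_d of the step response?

ω_d ≈ 1.323 rad/s

Comparing s^2 + 5s + 8 to s^2 + 2ζωₙs + ωₙ²: ωₙ = √8 ≈ 2.828 rad/s and ζ = 5/(2·√8) ≈ 0.8839.
ζωₙ = 5/2 = 2.5, so ω_d = ωₙ√(1−ζ²) = √(ωₙ² − (ζωₙ)²) = √(8 − 2.5²) = √1.75 ≈ 1.323 rad/s.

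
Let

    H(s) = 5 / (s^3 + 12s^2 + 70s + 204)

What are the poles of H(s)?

The poles are the roots of the denominator s^3 + 12s^2 + 70s + 204 = 0.
Trying s = -6: the polynomial evaluates to 0, so (s + 6) is a factor.
Dividing out leaves s^2 + 6s + 34 = 0.
The quadratic formula then gives s = -3 ± 5j.

s = -3 + 5j, -3 - 5j, -6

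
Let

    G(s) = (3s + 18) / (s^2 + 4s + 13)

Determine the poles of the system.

s = -2 ± 3j

The poles are the roots of the denominator s^2 + 4s + 13 = 0.
Using the quadratic formula: s = (-4 ± √(-36))/2 = -2 ± 3j.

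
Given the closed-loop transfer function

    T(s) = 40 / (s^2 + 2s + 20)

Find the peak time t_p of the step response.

t_p ≈ 0.7207 s

Comparing s^2 + 2s + 20 to s^2 + 2ζωₙs + ωₙ²: ωₙ = √20 ≈ 4.472 rad/s and ζ = 2/(2·√20) ≈ 0.2236.
ζωₙ = 2/2 = 1, so ω_d = ωₙ√(1−ζ²) = √(ωₙ² − (ζωₙ)²) = √(20 − 1²) = √19 ≈ 4.359 rad/s.
t_p = π/ω_d = π/4.359 ≈ 0.7207 s.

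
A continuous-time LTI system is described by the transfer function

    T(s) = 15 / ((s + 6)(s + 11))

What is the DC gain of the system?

T(0) = 5/22 ≈ 0.2273

At s = 0 each factor (s + a) contributes a and each (s^2 + bs + c) contributes c.
T(0) = 15·1 / ((6) · (11)) = 15/66 = 5/22.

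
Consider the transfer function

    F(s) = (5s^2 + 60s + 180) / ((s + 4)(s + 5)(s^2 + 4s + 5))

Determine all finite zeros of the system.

Set the numerator to zero: 5s^2 + 60s + 180 = 0, i.e. 5·(s^2 + 12s + 36) = 0.
Factoring: (s + 6)^2 = 0.

s = -6, -6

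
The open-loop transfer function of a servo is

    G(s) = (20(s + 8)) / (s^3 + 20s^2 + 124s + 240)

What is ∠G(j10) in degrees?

At s = j10: numerator = 160 + j200, denominator = -1760 + j240.
∠G = ∠num − ∠den = 51.340° − (172.23°) = -120.9°.

∠G(j10) ≈ -120.9°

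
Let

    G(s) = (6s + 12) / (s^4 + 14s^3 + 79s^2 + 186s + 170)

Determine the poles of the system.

The poles are the roots of the denominator s^4 + 14s^3 + 79s^2 + 186s + 170 = 0.
No real roots exist; factor into two real quadratics: (s^2 + 4s + 5)(s^2 + 10s + 34) = 0.
Each quadratic gives a conjugate pair via the quadratic formula.

s = -2 + j, -2 - j, -5 + 3j, -5 - 3j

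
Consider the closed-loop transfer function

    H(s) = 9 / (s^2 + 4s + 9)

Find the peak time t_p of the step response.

Comparing s^2 + 4s + 9 to s^2 + 2ζωₙs + ωₙ²: ωₙ = 3 rad/s and ζ = 4/(2·3) ≈ 0.6667.
ζωₙ = 4/2 = 2, so ω_d = ωₙ√(1−ζ²) = √(ωₙ² − (ζωₙ)²) = √(9 − 2²) = √5 ≈ 2.236 rad/s.
t_p = π/ω_d = π/2.236 ≈ 1.405 s.

t_p ≈ 1.405 s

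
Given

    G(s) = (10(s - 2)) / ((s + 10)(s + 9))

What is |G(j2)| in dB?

|G(j2)|_dB ≈ -10.4 dB

Substitute s = j2: numerator = -20 + j20, denominator = 86 + j38.
|G(j2)| = |-20 + j20| / |86 + j38| = 28.284 / 94.021 ≈ 0.3008.
In decibels: 20·log₁₀(0.3008) ≈ -10.4 dB.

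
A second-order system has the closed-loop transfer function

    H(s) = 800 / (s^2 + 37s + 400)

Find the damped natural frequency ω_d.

Comparing s^2 + 37s + 400 to s^2 + 2ζωₙs + ωₙ²: ωₙ = 20 rad/s and ζ = 37/(2·20) = 0.925.
ζωₙ = 37/2 = 18.5, so ω_d = ωₙ√(1−ζ²) = √(ωₙ² − (ζωₙ)²) = √(400 − 18.5²) = √57.75 ≈ 7.599 rad/s.

ω_d ≈ 7.599 rad/s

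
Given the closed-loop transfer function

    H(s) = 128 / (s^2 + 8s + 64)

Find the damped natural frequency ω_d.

ω_d ≈ 6.928 rad/s

Comparing s^2 + 8s + 64 to s^2 + 2ζωₙs + ωₙ²: ωₙ = 8 rad/s and ζ = 8/(2·8) = 0.5.
ζωₙ = 8/2 = 4, so ω_d = ωₙ√(1−ζ²) = √(ωₙ² − (ζωₙ)²) = √(64 − 4²) = √48 ≈ 6.928 rad/s.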